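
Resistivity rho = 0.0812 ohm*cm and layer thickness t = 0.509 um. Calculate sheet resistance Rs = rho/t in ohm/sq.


Step 1: Convert thickness to cm: t = 0.509 um = 5.0900e-05 cm
Step 2: Rs = rho / t = 0.0812 / 5.0900e-05
Step 3: Rs = 1595.3 ohm/sq

1595.3


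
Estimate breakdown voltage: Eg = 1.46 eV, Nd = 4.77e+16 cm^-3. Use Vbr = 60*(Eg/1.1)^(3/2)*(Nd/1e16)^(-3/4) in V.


Step 1: Eg/1.1 = 1.46/1.1 = 1.327273
Step 2: (Eg/1.1)^1.5 = 1.327273^1.5 = 1.529116
Step 3: (Nd/1e16)^(-0.75) = (4.77)^(-0.75) = 0.309821
Step 4: Vbr = 60 * 1.529116 * 0.309821 = 28.4 V

28.4


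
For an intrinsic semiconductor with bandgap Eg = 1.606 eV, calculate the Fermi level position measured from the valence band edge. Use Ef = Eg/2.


Step 1: For an intrinsic semiconductor, the Fermi level sits at midgap.
Step 2: Ef = Eg / 2 = 1.606 / 2 = 0.803 eV

0.803


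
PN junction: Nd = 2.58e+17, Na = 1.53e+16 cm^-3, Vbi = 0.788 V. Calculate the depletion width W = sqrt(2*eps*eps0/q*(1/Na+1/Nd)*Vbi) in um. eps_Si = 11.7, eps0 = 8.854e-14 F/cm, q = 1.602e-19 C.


Step 1: 1/Na + 1/Nd = 1/1.53e+16 + 1/2.58e+17 = 6.92354e-17
Step 2: 2*eps*eps0/q = 2*11.7*8.854e-14/1.602e-19 = 1.293281e+07
Step 3: W^2 = 1.293281e+07 * 6.92354e-17 * 0.788 = 7.05582e-10
Step 4: W = sqrt(7.05582e-10) = 2.656e-05 cm = 0.2656 um

0.2656


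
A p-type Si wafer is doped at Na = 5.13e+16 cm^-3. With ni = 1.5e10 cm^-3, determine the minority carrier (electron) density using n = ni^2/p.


Step 1: Majority hole concentration p ≈ Na = 5.13e+16 cm^-3
Step 2: n = ni^2 / Na = (1.5e10)^2 / 5.13e+16
Step 3: n = 4.39e+03 cm^-3

4.39e+03


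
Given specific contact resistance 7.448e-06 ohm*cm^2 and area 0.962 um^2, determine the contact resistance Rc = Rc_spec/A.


Step 1: Convert area to cm^2: 0.962 um^2 = 9.6200e-09 cm^2
Step 2: Rc = Rc_spec / A = 7.448e-06 / 9.6200e-09
Step 3: Rc = 7.74e+02 ohms

7.74e+02


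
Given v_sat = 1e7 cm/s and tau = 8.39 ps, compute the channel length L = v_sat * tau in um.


Step 1: tau in seconds = 8.39 ps * 1e-12 = 8.3900e-12 s
Step 2: L = v_sat * tau = 1e7 * 8.3900e-12 = 8.3900e-05 cm
Step 3: L in um = 8.3900e-05 * 1e4 = 0.839 um

0.839


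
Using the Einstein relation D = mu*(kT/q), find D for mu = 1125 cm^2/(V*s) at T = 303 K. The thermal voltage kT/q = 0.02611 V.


Step 1: D = mu * (kT/q)
Step 2: D = 1125 * 0.02611
Step 3: D = 29.37 cm^2/s

29.37


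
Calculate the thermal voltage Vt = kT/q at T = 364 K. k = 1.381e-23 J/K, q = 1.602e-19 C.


Step 1: kT = 1.381e-23 * 364 = 5.02684e-21 J
Step 2: Vt = kT/q = 5.02684e-21 / 1.602e-19
Step 3: Vt = 0.03138 V

0.03138


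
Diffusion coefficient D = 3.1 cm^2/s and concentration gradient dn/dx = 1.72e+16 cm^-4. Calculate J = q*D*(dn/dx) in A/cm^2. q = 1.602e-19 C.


Step 1: J = q * D * (dn/dx)
Step 2: J = 1.602e-19 * 3.1 * 1.72e+16
Step 3: J = 8.54e-03 A/cm^2

8.54e-03


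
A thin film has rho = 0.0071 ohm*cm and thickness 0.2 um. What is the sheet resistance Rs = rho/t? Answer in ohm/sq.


Step 1: Convert thickness to cm: t = 0.2 um = 2.0000e-05 cm
Step 2: Rs = rho / t = 0.0071 / 2.0000e-05
Step 3: Rs = 355.0 ohm/sq

355.0


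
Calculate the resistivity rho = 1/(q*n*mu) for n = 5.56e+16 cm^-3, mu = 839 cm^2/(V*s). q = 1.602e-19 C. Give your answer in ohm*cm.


Step 1: sigma = q * n * mu = 1.602e-19 * 5.56e+16 * 839 = 7.47307e+00 S/cm
Step 2: rho = 1 / sigma = 1 / 7.47307e+00 = 0.1338 ohm*cm

0.1338


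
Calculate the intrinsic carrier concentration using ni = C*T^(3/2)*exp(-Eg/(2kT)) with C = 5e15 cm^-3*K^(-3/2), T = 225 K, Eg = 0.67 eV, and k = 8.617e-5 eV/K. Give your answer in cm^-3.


Step 1: Compute kT = 8.617e-5 * 225 = 0.01938825 eV
Step 2: Exponent = -Eg/(2kT) = -0.67/(2*0.01938825) = -17.27851
Step 3: T^(3/2) = 225^1.5 = 3375.00
Step 4: ni = 5e15 * 3375.00 * exp(-17.27851) = 5.29e+11 cm^-3

5.29e+11


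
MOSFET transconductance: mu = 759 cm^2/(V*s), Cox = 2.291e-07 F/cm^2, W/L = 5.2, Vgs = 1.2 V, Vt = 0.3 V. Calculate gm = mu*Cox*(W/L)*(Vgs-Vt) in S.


Step 1: Vov = Vgs - Vt = 1.2 - 0.3 = 0.9 V
Step 2: gm = mu * Cox * (W/L) * Vov
Step 3: gm = 759 * 2.291e-07 * 5.2 * 0.9 = 8.14e-04 S

8.14e-04


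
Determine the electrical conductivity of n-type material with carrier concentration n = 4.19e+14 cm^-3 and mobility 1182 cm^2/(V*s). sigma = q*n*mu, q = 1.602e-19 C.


Step 1: sigma = q * n * mu
Step 2: sigma = 1.602e-19 * 4.19e+14 * 1182
Step 3: sigma = 7.934e-02 S/cm

7.934e-02


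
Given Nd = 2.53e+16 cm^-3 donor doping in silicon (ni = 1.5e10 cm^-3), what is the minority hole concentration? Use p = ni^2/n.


Step 1: Since Nd >> ni, n ≈ Nd = 2.53e+16 cm^-3
Step 2: p = ni^2 / n = (1.5e10)^2 / 2.53e+16
Step 3: p = 2.25e20 / 2.53e+16 = 8.89e+03 cm^-3

8.89e+03


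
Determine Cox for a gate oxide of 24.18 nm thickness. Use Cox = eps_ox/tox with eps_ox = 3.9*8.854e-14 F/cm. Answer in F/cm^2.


Step 1: eps_ox = 3.9 * 8.854e-14 = 3.45306e-13 F/cm
Step 2: tox in cm = 24.18 nm * 1e-7 = 2.4180e-06 cm
Step 3: Cox = 3.45306e-13 / 2.4180e-06 = 1.43e-07 F/cm^2

1.43e-07


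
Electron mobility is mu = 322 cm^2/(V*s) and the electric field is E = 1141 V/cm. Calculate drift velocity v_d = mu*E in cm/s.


Step 1: v_d = mu * E
Step 2: v_d = 322 * 1141 = 367402
Step 3: v_d = 3.67e+05 cm/s

3.67e+05


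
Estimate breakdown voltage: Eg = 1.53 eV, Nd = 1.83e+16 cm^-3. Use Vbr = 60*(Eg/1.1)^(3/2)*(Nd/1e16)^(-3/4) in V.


Step 1: Eg/1.1 = 1.53/1.1 = 1.390909
Step 2: (Eg/1.1)^1.5 = 1.390909^1.5 = 1.640394
Step 3: (Nd/1e16)^(-0.75) = (1.83)^(-0.75) = 0.635568
Step 4: Vbr = 60 * 1.640394 * 0.635568 = 62.6 V

62.6


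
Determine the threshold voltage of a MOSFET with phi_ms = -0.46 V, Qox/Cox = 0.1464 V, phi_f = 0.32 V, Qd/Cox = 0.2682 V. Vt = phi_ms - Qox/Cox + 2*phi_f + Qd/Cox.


Step 1: Vt = phi_ms - Qox/Cox + 2*phi_f + Qd/Cox
Step 2: Vt = -0.46 - 0.1464 + 2*0.32 + 0.2682
Step 3: Vt = -0.46 - 0.1464 + 0.64 + 0.2682
Step 4: Vt = 0.3018 V

0.3018


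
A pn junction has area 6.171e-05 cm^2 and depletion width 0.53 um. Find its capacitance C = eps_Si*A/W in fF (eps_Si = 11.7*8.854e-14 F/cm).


Step 1: eps_Si = 11.7 * 8.854e-14 = 1.035918e-12 F/cm
Step 2: W in cm = 0.53 * 1e-4 = 5.30e-05 cm
Step 3: C = 1.035918e-12 * 6.171e-05 / 5.30e-05 = 1.206160e-12 F
Step 4: C = 1206.16 fF

1206.16


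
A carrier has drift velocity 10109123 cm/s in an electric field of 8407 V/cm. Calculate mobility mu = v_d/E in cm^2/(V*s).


Step 1: mu = v_d / E
Step 2: mu = 10109123 / 8407
Step 3: mu = 1202.46 cm^2/(V*s)

1202.46


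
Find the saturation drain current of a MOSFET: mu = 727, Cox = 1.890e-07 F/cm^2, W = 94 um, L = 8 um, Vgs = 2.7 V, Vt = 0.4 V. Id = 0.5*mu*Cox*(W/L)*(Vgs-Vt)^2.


Step 1: Overdrive voltage Vov = Vgs - Vt = 2.7 - 0.4 = 2.3 V
Step 2: W/L = 94/8 = 11.75
Step 3: Id = 0.5 * 727 * 1.890e-07 * 11.75 * 2.3^2
Step 4: Id = 4.27e-03 A

4.27e-03


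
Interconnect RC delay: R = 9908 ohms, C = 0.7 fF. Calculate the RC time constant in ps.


Step 1: tau = R * C
Step 2: tau = 9908 * 0.7 fF = 9908 * 7.0e-16 F
Step 3: tau = 6.9356e-12 s = 6.9356 ps

6.9356


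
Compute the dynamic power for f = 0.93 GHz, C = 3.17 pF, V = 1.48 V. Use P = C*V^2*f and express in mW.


Step 1: V^2 = 1.48^2 = 2.1904 V^2
Step 2: P = C*V^2*f = 3.17e-12 F * 2.1904 * 0.93e9 Hz
Step 3: P = 6.45751824e-03 W
Step 4: P = 6.458 mW

6.458


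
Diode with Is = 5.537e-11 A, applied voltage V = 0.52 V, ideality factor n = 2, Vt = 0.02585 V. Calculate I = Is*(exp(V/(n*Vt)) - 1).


Step 1: V/(n*Vt) = 0.52/(2*0.02585) = 10.0580
Step 2: exp(10.0580) = 2.3342e+04
Step 3: I = 5.537e-11 * (2.3342e+04 - 1) = 1.29e-06 A

1.29e-06


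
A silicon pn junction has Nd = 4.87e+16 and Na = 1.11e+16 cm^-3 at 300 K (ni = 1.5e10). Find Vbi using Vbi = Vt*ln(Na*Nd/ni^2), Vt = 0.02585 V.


Step 1: Compute Na*Nd/ni^2 = 1.11e+16 * 4.87e+16 / (1.5e10)^2 = 2.4025e+12
Step 2: ln(2.4025e+12) = 28.5075
Step 3: Vbi = 0.02585 * 28.5075 = 0.737 V

0.737


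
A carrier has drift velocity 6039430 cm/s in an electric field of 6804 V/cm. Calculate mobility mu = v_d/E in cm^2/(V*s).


Step 1: mu = v_d / E
Step 2: mu = 6039430 / 6804
Step 3: mu = 887.63 cm^2/(V*s)

887.63


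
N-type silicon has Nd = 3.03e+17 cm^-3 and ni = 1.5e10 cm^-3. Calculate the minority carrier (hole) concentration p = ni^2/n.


Step 1: Since Nd >> ni, n ≈ Nd = 3.03e+17 cm^-3
Step 2: p = ni^2 / n = (1.5e10)^2 / 3.03e+17
Step 3: p = 2.25e20 / 3.03e+17 = 7.43e+02 cm^-3

7.43e+02


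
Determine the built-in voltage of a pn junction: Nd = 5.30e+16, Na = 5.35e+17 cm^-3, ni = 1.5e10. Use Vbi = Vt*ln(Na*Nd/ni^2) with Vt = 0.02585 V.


Step 1: Compute Na*Nd/ni^2 = 5.35e+17 * 5.30e+16 / (1.5e10)^2 = 1.2602e+14
Step 2: ln(1.2602e+14) = 32.4675
Step 3: Vbi = 0.02585 * 32.4675 = 0.839 V

0.839


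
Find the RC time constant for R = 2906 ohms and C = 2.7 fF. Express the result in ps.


Step 1: tau = R * C
Step 2: tau = 2906 * 2.7 fF = 2906 * 2.7e-15 F
Step 3: tau = 7.8462e-12 s = 7.8462 ps

7.8462


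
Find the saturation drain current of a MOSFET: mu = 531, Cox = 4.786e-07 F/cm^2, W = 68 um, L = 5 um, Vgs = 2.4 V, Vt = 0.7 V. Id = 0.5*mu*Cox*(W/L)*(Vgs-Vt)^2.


Step 1: Overdrive voltage Vov = Vgs - Vt = 2.4 - 0.7 = 1.7 V
Step 2: W/L = 68/5 = 13.6
Step 3: Id = 0.5 * 531 * 4.786e-07 * 13.6 * 1.7^2
Step 4: Id = 4.99e-03 A

4.99e-03


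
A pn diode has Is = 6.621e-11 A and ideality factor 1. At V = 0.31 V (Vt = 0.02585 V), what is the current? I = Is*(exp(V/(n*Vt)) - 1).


Step 1: V/(n*Vt) = 0.31/(1*0.02585) = 11.9923
Step 2: exp(11.9923) = 1.6151e+05
Step 3: I = 6.621e-11 * (1.6151e+05 - 1) = 1.07e-05 A

1.07e-05


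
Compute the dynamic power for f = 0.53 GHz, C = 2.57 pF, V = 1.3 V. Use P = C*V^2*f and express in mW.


Step 1: V^2 = 1.3^2 = 1.69 V^2
Step 2: P = C*V^2*f = 2.57e-12 F * 1.69 * 0.53e9 Hz
Step 3: P = 2.301949e-03 W
Step 4: P = 2.302 mW

2.302


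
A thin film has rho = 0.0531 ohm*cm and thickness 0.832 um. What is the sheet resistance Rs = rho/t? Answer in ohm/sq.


Step 1: Convert thickness to cm: t = 0.832 um = 8.3200e-05 cm
Step 2: Rs = rho / t = 0.0531 / 8.3200e-05
Step 3: Rs = 638.2 ohm/sq

638.2


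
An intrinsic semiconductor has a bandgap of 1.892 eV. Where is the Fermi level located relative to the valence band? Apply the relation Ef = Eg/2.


Step 1: For an intrinsic semiconductor, the Fermi level sits at midgap.
Step 2: Ef = Eg / 2 = 1.892 / 2 = 0.946 eV

0.946


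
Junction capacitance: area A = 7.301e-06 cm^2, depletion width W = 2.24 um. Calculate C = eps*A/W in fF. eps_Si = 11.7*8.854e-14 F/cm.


Step 1: eps_Si = 11.7 * 8.854e-14 = 1.035918e-12 F/cm
Step 2: W in cm = 2.24 * 1e-4 = 2.24e-04 cm
Step 3: C = 1.035918e-12 * 7.301e-06 / 2.24e-04 = 3.376445e-14 F
Step 4: C = 33.76 fF

33.76


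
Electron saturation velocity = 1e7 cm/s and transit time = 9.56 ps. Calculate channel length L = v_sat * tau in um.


Step 1: tau in seconds = 9.56 ps * 1e-12 = 9.5600e-12 s
Step 2: L = v_sat * tau = 1e7 * 9.5600e-12 = 9.5600e-05 cm
Step 3: L in um = 9.5600e-05 * 1e4 = 0.956 um

0.956


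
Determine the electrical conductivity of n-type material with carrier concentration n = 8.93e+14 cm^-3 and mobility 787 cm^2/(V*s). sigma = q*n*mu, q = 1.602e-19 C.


Step 1: sigma = q * n * mu
Step 2: sigma = 1.602e-19 * 8.93e+14 * 787
Step 3: sigma = 1.126e-01 S/cm

1.126e-01


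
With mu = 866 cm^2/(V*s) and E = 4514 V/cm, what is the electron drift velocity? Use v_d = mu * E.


Step 1: v_d = mu * E
Step 2: v_d = 866 * 4514 = 3909124
Step 3: v_d = 3.91e+06 cm/s

3.91e+06


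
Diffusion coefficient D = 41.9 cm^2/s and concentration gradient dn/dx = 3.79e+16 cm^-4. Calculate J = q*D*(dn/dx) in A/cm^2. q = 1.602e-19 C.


Step 1: J = q * D * (dn/dx)
Step 2: J = 1.602e-19 * 41.9 * 3.79e+16
Step 3: J = 2.54e-01 A/cm^2

2.54e-01


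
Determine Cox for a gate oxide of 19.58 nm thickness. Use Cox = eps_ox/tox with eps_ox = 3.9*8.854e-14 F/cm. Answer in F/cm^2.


Step 1: eps_ox = 3.9 * 8.854e-14 = 3.45306e-13 F/cm
Step 2: tox in cm = 19.58 nm * 1e-7 = 1.9580e-06 cm
Step 3: Cox = 3.45306e-13 / 1.9580e-06 = 1.76e-07 F/cm^2

1.76e-07


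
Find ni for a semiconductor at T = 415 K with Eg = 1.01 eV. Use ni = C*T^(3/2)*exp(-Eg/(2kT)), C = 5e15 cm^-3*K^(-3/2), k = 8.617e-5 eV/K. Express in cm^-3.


Step 1: Compute kT = 8.617e-5 * 415 = 0.03576055 eV
Step 2: Exponent = -Eg/(2kT) = -1.01/(2*0.03576055) = -14.12171
Step 3: T^(3/2) = 415^1.5 = 8454.19
Step 4: ni = 5e15 * 8454.19 * exp(-14.12171) = 3.11e+13 cm^-3

3.11e+13


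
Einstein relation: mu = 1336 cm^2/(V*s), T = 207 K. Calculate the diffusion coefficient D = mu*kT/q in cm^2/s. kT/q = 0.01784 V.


Step 1: D = mu * (kT/q)
Step 2: D = 1336 * 0.01784
Step 3: D = 23.83 cm^2/s

23.83


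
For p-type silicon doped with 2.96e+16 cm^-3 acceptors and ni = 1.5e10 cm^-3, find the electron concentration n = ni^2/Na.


Step 1: Majority hole concentration p ≈ Na = 2.96e+16 cm^-3
Step 2: n = ni^2 / Na = (1.5e10)^2 / 2.96e+16
Step 3: n = 7.60e+03 cm^-3

7.60e+03


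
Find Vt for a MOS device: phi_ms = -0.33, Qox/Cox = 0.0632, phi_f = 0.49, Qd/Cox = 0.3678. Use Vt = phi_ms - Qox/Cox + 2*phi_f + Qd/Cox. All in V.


Step 1: Vt = phi_ms - Qox/Cox + 2*phi_f + Qd/Cox
Step 2: Vt = -0.33 - 0.0632 + 2*0.49 + 0.3678
Step 3: Vt = -0.33 - 0.0632 + 0.98 + 0.3678
Step 4: Vt = 0.9546 V

0.9546


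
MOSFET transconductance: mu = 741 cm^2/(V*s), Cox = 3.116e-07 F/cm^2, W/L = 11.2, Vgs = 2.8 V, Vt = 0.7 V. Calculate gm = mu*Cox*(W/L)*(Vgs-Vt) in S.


Step 1: Vov = Vgs - Vt = 2.8 - 0.7 = 2.1 V
Step 2: gm = mu * Cox * (W/L) * Vov
Step 3: gm = 741 * 3.116e-07 * 11.2 * 2.1 = 5.43e-03 S

5.43e-03


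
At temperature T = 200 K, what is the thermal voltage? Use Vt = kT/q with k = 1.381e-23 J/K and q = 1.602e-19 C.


Step 1: kT = 1.381e-23 * 200 = 2.762e-21 J
Step 2: Vt = kT/q = 2.762e-21 / 1.602e-19
Step 3: Vt = 0.01724 V

0.01724


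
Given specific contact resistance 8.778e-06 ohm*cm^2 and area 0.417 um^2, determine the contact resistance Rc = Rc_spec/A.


Step 1: Convert area to cm^2: 0.417 um^2 = 4.1700e-09 cm^2
Step 2: Rc = Rc_spec / A = 8.778e-06 / 4.1700e-09
Step 3: Rc = 2.11e+03 ohms

2.11e+03


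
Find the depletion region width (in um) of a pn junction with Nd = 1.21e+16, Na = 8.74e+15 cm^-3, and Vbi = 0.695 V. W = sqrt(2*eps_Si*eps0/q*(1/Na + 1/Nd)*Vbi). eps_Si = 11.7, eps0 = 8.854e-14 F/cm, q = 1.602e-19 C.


Step 1: 1/Na + 1/Nd = 1/8.74e+15 + 1/1.21e+16 = 1.97061e-16
Step 2: 2*eps*eps0/q = 2*11.7*8.854e-14/1.602e-19 = 1.293281e+07
Step 3: W^2 = 1.293281e+07 * 1.97061e-16 * 0.695 = 1.77124e-09
Step 4: W = sqrt(1.77124e-09) = 4.209e-05 cm = 0.4209 um

0.4209


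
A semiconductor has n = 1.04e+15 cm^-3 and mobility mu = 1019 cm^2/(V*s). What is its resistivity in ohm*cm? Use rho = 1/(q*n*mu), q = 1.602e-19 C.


Step 1: sigma = q * n * mu = 1.602e-19 * 1.04e+15 * 1019 = 1.69774e-01 S/cm
Step 2: rho = 1 / sigma = 1 / 1.69774e-01 = 5.89 ohm*cm

5.89


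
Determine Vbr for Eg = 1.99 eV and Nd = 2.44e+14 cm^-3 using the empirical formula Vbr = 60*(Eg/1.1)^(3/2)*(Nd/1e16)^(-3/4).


Step 1: Eg/1.1 = 1.99/1.1 = 1.809091
Step 2: (Eg/1.1)^1.5 = 1.809091^1.5 = 2.433272
Step 3: (Nd/1e16)^(-0.75) = (0.0244)^(-0.75) = 16.197860
Step 4: Vbr = 60 * 2.433272 * 16.197860 = 2364.8 V

2364.8


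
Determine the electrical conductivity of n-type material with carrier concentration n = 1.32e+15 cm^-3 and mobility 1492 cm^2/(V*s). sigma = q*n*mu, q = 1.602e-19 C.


Step 1: sigma = q * n * mu
Step 2: sigma = 1.602e-19 * 1.32e+15 * 1492
Step 3: sigma = 3.155e-01 S/cm

3.155e-01


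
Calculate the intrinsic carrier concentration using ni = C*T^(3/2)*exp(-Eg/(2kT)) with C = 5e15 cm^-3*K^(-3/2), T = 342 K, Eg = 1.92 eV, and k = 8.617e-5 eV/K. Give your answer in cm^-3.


Step 1: Compute kT = 8.617e-5 * 342 = 0.02947014 eV
Step 2: Exponent = -Eg/(2kT) = -1.92/(2*0.02947014) = -32.57535
Step 3: T^(3/2) = 342^1.5 = 6324.69
Step 4: ni = 5e15 * 6324.69 * exp(-32.57535) = 2.25e+05 cm^-3

2.25e+05


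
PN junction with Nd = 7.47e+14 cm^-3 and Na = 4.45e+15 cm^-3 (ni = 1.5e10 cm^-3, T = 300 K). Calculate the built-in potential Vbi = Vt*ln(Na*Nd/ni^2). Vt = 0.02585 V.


Step 1: Compute Na*Nd/ni^2 = 4.45e+15 * 7.47e+14 / (1.5e10)^2 = 1.4774e+10
Step 2: ln(1.4774e+10) = 23.4161
Step 3: Vbi = 0.02585 * 23.4161 = 0.605 V

0.605


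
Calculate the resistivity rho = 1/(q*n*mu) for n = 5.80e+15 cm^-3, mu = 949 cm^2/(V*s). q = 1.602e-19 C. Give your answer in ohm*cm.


Step 1: sigma = q * n * mu = 1.602e-19 * 5.80e+15 * 949 = 8.81773e-01 S/cm
Step 2: rho = 1 / sigma = 1 / 8.81773e-01 = 1.134 ohm*cm

1.134


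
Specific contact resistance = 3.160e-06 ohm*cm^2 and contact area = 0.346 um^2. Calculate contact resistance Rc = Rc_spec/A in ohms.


Step 1: Convert area to cm^2: 0.346 um^2 = 3.4600e-09 cm^2
Step 2: Rc = Rc_spec / A = 3.160e-06 / 3.4600e-09
Step 3: Rc = 9.13e+02 ohms

9.13e+02


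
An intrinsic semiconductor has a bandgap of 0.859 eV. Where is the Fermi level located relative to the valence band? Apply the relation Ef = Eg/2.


Step 1: For an intrinsic semiconductor, the Fermi level sits at midgap.
Step 2: Ef = Eg / 2 = 0.859 / 2 = 0.4295 eV

0.4295


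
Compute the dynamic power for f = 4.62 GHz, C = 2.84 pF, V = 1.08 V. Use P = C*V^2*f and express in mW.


Step 1: V^2 = 1.08^2 = 1.1664 V^2
Step 2: P = C*V^2*f = 2.84e-12 F * 1.1664 * 4.62e9 Hz
Step 3: P = 1.530410112e-02 W
Step 4: P = 15.304 mW

15.304


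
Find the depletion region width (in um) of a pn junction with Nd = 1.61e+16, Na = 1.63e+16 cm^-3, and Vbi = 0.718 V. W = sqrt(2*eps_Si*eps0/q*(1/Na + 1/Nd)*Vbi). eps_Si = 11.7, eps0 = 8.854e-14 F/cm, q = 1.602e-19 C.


Step 1: 1/Na + 1/Nd = 1/1.63e+16 + 1/1.61e+16 = 1.23461e-16
Step 2: 2*eps*eps0/q = 2*11.7*8.854e-14/1.602e-19 = 1.293281e+07
Step 3: W^2 = 1.293281e+07 * 1.23461e-16 * 0.718 = 1.14643e-09
Step 4: W = sqrt(1.14643e-09) = 3.386e-05 cm = 0.3386 um

0.3386


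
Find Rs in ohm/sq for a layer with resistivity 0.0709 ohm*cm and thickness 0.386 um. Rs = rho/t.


Step 1: Convert thickness to cm: t = 0.386 um = 3.8600e-05 cm
Step 2: Rs = rho / t = 0.0709 / 3.8600e-05
Step 3: Rs = 1836.8 ohm/sq

1836.8


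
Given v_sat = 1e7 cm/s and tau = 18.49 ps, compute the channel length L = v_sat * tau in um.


Step 1: tau in seconds = 18.49 ps * 1e-12 = 1.8490e-11 s
Step 2: L = v_sat * tau = 1e7 * 1.8490e-11 = 1.8490e-04 cm
Step 3: L in um = 1.8490e-04 * 1e4 = 1.849 um

1.849


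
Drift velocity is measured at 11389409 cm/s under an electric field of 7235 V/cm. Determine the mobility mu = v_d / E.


Step 1: mu = v_d / E
Step 2: mu = 11389409 / 7235
Step 3: mu = 1574.21 cm^2/(V*s)

1574.21


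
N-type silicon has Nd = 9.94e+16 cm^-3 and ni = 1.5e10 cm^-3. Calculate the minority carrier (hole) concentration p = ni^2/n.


Step 1: Since Nd >> ni, n ≈ Nd = 9.94e+16 cm^-3
Step 2: p = ni^2 / n = (1.5e10)^2 / 9.94e+16
Step 3: p = 2.25e20 / 9.94e+16 = 2.26e+03 cm^-3

2.26e+03


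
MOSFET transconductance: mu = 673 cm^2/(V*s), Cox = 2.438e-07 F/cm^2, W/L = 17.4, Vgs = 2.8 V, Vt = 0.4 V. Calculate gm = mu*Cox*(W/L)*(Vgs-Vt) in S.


Step 1: Vov = Vgs - Vt = 2.8 - 0.4 = 2.4 V
Step 2: gm = mu * Cox * (W/L) * Vov
Step 3: gm = 673 * 2.438e-07 * 17.4 * 2.4 = 6.85e-03 S

6.85e-03


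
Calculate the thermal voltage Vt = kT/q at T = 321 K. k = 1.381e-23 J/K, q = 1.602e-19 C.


Step 1: kT = 1.381e-23 * 321 = 4.43301e-21 J
Step 2: Vt = kT/q = 4.43301e-21 / 1.602e-19
Step 3: Vt = 0.02767 V

0.02767


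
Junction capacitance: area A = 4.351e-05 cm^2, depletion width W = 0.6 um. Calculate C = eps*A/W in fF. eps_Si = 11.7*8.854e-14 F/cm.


Step 1: eps_Si = 11.7 * 8.854e-14 = 1.035918e-12 F/cm
Step 2: W in cm = 0.6 * 1e-4 = 6.00e-05 cm
Step 3: C = 1.035918e-12 * 4.351e-05 / 6.00e-05 = 7.512132e-13 F
Step 4: C = 751.21 fF

751.21


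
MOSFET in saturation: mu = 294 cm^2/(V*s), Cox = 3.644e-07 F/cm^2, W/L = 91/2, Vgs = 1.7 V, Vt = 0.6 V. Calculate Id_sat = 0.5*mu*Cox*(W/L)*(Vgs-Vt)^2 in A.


Step 1: Overdrive voltage Vov = Vgs - Vt = 1.7 - 0.6 = 1.1 V
Step 2: W/L = 91/2 = 45.5
Step 3: Id = 0.5 * 294 * 3.644e-07 * 45.5 * 1.1^2
Step 4: Id = 2.95e-03 A

2.95e-03


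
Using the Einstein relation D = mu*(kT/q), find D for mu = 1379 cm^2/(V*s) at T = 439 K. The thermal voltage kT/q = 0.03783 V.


Step 1: D = mu * (kT/q)
Step 2: D = 1379 * 0.03783
Step 3: D = 52.17 cm^2/s

52.17


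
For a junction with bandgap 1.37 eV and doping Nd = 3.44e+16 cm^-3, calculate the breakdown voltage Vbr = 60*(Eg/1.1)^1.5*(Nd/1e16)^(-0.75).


Step 1: Eg/1.1 = 1.37/1.1 = 1.245455
Step 2: (Eg/1.1)^1.5 = 1.245455^1.5 = 1.389927
Step 3: (Nd/1e16)^(-0.75) = (3.44)^(-0.75) = 0.395896
Step 4: Vbr = 60 * 1.389927 * 0.395896 = 33.0 V

33.0


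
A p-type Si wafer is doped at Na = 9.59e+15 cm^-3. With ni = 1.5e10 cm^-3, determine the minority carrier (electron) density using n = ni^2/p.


Step 1: Majority hole concentration p ≈ Na = 9.59e+15 cm^-3
Step 2: n = ni^2 / Na = (1.5e10)^2 / 9.59e+15
Step 3: n = 2.35e+04 cm^-3

2.35e+04


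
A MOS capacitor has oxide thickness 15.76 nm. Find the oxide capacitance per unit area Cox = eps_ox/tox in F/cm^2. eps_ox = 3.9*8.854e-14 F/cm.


Step 1: eps_ox = 3.9 * 8.854e-14 = 3.45306e-13 F/cm
Step 2: tox in cm = 15.76 nm * 1e-7 = 1.5760e-06 cm
Step 3: Cox = 3.45306e-13 / 1.5760e-06 = 2.19e-07 F/cm^2

2.19e-07


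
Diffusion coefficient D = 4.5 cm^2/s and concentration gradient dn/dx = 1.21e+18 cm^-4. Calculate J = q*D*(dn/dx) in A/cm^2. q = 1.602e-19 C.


Step 1: J = q * D * (dn/dx)
Step 2: J = 1.602e-19 * 4.5 * 1.21e+18
Step 3: J = 8.72e-01 A/cm^2

8.72e-01


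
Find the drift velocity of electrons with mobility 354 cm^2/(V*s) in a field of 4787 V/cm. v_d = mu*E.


Step 1: v_d = mu * E
Step 2: v_d = 354 * 4787 = 1694598
Step 3: v_d = 1.69e+06 cm/s

1.69e+06


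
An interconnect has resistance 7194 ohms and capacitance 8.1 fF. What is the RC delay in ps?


Step 1: tau = R * C
Step 2: tau = 7194 * 8.1 fF = 7194 * 8.1e-15 F
Step 3: tau = 5.82714e-11 s = 58.2714 ps

58.2714


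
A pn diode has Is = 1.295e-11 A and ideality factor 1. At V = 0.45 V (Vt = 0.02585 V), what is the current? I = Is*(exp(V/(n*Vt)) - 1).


Step 1: V/(n*Vt) = 0.45/(1*0.02585) = 17.4081
Step 2: exp(17.4081) = 3.6328e+07
Step 3: I = 1.295e-11 * (3.6328e+07 - 1) = 4.70e-04 A

4.70e-04


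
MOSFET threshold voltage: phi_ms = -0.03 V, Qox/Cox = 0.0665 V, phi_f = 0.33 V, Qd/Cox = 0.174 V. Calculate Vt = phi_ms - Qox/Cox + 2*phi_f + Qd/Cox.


Step 1: Vt = phi_ms - Qox/Cox + 2*phi_f + Qd/Cox
Step 2: Vt = -0.03 - 0.0665 + 2*0.33 + 0.174
Step 3: Vt = -0.03 - 0.0665 + 0.66 + 0.174
Step 4: Vt = 0.7375 V

0.7375


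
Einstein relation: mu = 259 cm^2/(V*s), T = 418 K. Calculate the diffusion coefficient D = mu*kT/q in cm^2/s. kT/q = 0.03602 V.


Step 1: D = mu * (kT/q)
Step 2: D = 259 * 0.03602
Step 3: D = 9.33 cm^2/s

9.33


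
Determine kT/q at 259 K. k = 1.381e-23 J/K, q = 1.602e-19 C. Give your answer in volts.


Step 1: kT = 1.381e-23 * 259 = 3.57679e-21 J
Step 2: Vt = kT/q = 3.57679e-21 / 1.602e-19
Step 3: Vt = 0.02233 V

0.02233


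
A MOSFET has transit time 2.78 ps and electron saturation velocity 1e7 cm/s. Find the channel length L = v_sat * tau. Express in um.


Step 1: tau in seconds = 2.78 ps * 1e-12 = 2.7800e-12 s
Step 2: L = v_sat * tau = 1e7 * 2.7800e-12 = 2.7800e-05 cm
Step 3: L in um = 2.7800e-05 * 1e4 = 0.278 um

0.278


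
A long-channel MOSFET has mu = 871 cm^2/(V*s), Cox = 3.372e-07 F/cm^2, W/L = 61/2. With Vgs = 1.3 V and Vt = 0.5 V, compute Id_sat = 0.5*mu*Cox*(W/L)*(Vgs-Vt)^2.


Step 1: Overdrive voltage Vov = Vgs - Vt = 1.3 - 0.5 = 0.8 V
Step 2: W/L = 61/2 = 30.5
Step 3: Id = 0.5 * 871 * 3.372e-07 * 30.5 * 0.8^2
Step 4: Id = 2.87e-03 A

2.87e-03


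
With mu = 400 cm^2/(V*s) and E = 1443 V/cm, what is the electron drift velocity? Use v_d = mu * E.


Step 1: v_d = mu * E
Step 2: v_d = 400 * 1443 = 577200
Step 3: v_d = 5.77e+05 cm/s

5.77e+05


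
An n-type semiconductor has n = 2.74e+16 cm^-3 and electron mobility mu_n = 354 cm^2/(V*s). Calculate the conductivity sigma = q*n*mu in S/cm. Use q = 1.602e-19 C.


Step 1: sigma = q * n * mu
Step 2: sigma = 1.602e-19 * 2.74e+16 * 354
Step 3: sigma = 1.554e+00 S/cm

1.554e+00


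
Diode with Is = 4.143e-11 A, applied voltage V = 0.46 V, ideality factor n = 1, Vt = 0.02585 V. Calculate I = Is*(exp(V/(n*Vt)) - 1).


Step 1: V/(n*Vt) = 0.46/(1*0.02585) = 17.7950
Step 2: exp(17.7950) = 5.3490e+07
Step 3: I = 4.143e-11 * (5.3490e+07 - 1) = 2.22e-03 A

2.22e-03


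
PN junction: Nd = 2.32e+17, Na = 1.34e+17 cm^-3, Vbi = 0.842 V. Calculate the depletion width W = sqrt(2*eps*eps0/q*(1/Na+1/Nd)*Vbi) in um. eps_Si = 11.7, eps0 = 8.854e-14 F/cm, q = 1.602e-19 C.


Step 1: 1/Na + 1/Nd = 1/1.34e+17 + 1/2.32e+17 = 1.17730e-17
Step 2: 2*eps*eps0/q = 2*11.7*8.854e-14/1.602e-19 = 1.293281e+07
Step 3: W^2 = 1.293281e+07 * 1.17730e-17 * 0.842 = 1.28201e-10
Step 4: W = sqrt(1.28201e-10) = 1.132e-05 cm = 0.1132 um

0.1132


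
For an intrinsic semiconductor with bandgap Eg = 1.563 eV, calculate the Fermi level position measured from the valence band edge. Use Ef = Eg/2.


Step 1: For an intrinsic semiconductor, the Fermi level sits at midgap.
Step 2: Ef = Eg / 2 = 1.563 / 2 = 0.7815 eV

0.7815


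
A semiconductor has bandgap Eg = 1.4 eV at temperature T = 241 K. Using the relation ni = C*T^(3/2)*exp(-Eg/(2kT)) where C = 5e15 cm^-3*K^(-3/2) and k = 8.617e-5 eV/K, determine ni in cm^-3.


Step 1: Compute kT = 8.617e-5 * 241 = 0.02076697 eV
Step 2: Exponent = -Eg/(2kT) = -1.4/(2*0.02076697) = -33.70737
Step 3: T^(3/2) = 241^1.5 = 3741.33
Step 4: ni = 5e15 * 3741.33 * exp(-33.70737) = 4.30e+04 cm^-3

4.30e+04


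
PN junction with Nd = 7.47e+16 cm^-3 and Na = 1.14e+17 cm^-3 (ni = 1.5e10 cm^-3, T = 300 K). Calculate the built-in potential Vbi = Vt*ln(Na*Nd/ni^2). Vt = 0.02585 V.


Step 1: Compute Na*Nd/ni^2 = 1.14e+17 * 7.47e+16 / (1.5e10)^2 = 3.7848e+13
Step 2: ln(3.7848e+13) = 31.2646
Step 3: Vbi = 0.02585 * 31.2646 = 0.808 V

0.808


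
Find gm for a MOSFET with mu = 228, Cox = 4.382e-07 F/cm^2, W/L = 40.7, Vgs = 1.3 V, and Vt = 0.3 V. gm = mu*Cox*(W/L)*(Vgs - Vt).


Step 1: Vov = Vgs - Vt = 1.3 - 0.3 = 1.0 V
Step 2: gm = mu * Cox * (W/L) * Vov
Step 3: gm = 228 * 4.382e-07 * 40.7 * 1.0 = 4.07e-03 S

4.07e-03


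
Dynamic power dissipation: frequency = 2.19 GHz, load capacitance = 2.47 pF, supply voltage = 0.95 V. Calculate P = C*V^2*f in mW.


Step 1: V^2 = 0.95^2 = 0.9025 V^2
Step 2: P = C*V^2*f = 2.47e-12 F * 0.9025 * 2.19e9 Hz
Step 3: P = 4.88189325e-03 W
Step 4: P = 4.882 mW

4.882


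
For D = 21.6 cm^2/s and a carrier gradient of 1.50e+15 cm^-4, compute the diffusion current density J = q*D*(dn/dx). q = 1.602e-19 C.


Step 1: J = q * D * (dn/dx)
Step 2: J = 1.602e-19 * 21.6 * 1.50e+15
Step 3: J = 5.19e-03 A/cm^2

5.19e-03


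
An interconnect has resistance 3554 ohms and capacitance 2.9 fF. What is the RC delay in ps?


Step 1: tau = R * C
Step 2: tau = 3554 * 2.9 fF = 3554 * 2.9e-15 F
Step 3: tau = 1.03066e-11 s = 10.3066 ps

10.3066


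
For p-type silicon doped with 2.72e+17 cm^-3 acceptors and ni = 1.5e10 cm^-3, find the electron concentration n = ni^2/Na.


Step 1: Majority hole concentration p ≈ Na = 2.72e+17 cm^-3
Step 2: n = ni^2 / Na = (1.5e10)^2 / 2.72e+17
Step 3: n = 8.27e+02 cm^-3

8.27e+02


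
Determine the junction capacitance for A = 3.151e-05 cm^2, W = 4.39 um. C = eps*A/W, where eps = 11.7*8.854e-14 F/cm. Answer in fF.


Step 1: eps_Si = 11.7 * 8.854e-14 = 1.035918e-12 F/cm
Step 2: W in cm = 4.39 * 1e-4 = 4.39e-04 cm
Step 3: C = 1.035918e-12 * 3.151e-05 / 4.39e-04 = 7.435484e-14 F
Step 4: C = 74.35 fF

74.35


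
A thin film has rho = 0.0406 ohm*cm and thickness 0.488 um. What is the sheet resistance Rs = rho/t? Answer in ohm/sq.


Step 1: Convert thickness to cm: t = 0.488 um = 4.8800e-05 cm
Step 2: Rs = rho / t = 0.0406 / 4.8800e-05
Step 3: Rs = 832.0 ohm/sq

832.0


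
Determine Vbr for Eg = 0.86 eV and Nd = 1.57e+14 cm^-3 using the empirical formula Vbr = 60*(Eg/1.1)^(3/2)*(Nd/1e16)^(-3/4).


Step 1: Eg/1.1 = 0.86/1.1 = 0.781818
Step 2: (Eg/1.1)^1.5 = 0.781818^1.5 = 0.691287
Step 3: (Nd/1e16)^(-0.75) = (0.0157)^(-0.75) = 22.546299
Step 4: Vbr = 60 * 0.691287 * 22.546299 = 935.2 V

935.2


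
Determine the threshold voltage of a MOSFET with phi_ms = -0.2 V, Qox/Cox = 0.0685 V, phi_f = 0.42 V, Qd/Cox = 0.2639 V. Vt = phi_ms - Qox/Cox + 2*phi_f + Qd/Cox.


Step 1: Vt = phi_ms - Qox/Cox + 2*phi_f + Qd/Cox
Step 2: Vt = -0.2 - 0.0685 + 2*0.42 + 0.2639
Step 3: Vt = -0.2 - 0.0685 + 0.84 + 0.2639
Step 4: Vt = 0.8354 V

0.8354


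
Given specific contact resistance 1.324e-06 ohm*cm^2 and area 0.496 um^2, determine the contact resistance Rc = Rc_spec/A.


Step 1: Convert area to cm^2: 0.496 um^2 = 4.9600e-09 cm^2
Step 2: Rc = Rc_spec / A = 1.324e-06 / 4.9600e-09
Step 3: Rc = 2.67e+02 ohms

2.67e+02


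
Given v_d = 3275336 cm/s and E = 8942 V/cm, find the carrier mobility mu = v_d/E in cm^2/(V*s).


Step 1: mu = v_d / E
Step 2: mu = 3275336 / 8942
Step 3: mu = 366.29 cm^2/(V*s)

366.29


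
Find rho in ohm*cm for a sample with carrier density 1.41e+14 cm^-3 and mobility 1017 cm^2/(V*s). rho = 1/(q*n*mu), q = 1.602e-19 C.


Step 1: sigma = q * n * mu = 1.602e-19 * 1.41e+14 * 1017 = 2.29722e-02 S/cm
Step 2: rho = 1 / sigma = 1 / 2.29722e-02 = 43.53 ohm*cm

43.53


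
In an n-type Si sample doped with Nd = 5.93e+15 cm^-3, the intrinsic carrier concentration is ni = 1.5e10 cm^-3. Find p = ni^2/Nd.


Step 1: Since Nd >> ni, n ≈ Nd = 5.93e+15 cm^-3
Step 2: p = ni^2 / n = (1.5e10)^2 / 5.93e+15
Step 3: p = 2.25e20 / 5.93e+15 = 3.79e+04 cm^-3

3.79e+04


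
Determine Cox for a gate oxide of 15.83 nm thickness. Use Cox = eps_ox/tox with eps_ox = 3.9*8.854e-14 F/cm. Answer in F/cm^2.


Step 1: eps_ox = 3.9 * 8.854e-14 = 3.45306e-13 F/cm
Step 2: tox in cm = 15.83 nm * 1e-7 = 1.5830e-06 cm
Step 3: Cox = 3.45306e-13 / 1.5830e-06 = 2.18e-07 F/cm^2

2.18e-07


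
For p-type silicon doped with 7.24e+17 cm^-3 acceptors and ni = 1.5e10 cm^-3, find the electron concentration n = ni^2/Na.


Step 1: Majority hole concentration p ≈ Na = 7.24e+17 cm^-3
Step 2: n = ni^2 / Na = (1.5e10)^2 / 7.24e+17
Step 3: n = 3.11e+02 cm^-3

3.11e+02


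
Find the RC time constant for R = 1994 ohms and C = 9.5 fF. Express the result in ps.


Step 1: tau = R * C
Step 2: tau = 1994 * 9.5 fF = 1994 * 9.5e-15 F
Step 3: tau = 1.8943e-11 s = 18.943 ps

18.943


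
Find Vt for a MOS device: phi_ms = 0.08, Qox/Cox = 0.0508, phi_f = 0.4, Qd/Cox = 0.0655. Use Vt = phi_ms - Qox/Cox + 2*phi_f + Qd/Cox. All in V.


Step 1: Vt = phi_ms - Qox/Cox + 2*phi_f + Qd/Cox
Step 2: Vt = 0.08 - 0.0508 + 2*0.4 + 0.0655
Step 3: Vt = 0.08 - 0.0508 + 0.8 + 0.0655
Step 4: Vt = 0.8947 V

0.8947


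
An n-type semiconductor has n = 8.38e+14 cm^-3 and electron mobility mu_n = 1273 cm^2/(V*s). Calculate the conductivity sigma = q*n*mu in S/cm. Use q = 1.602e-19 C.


Step 1: sigma = q * n * mu
Step 2: sigma = 1.602e-19 * 8.38e+14 * 1273
Step 3: sigma = 1.709e-01 S/cm

1.709e-01


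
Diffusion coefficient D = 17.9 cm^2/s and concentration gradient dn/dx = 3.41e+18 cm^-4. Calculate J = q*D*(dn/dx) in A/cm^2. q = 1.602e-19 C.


Step 1: J = q * D * (dn/dx)
Step 2: J = 1.602e-19 * 17.9 * 3.41e+18
Step 3: J = 9.78e+00 A/cm^2

9.78e+00


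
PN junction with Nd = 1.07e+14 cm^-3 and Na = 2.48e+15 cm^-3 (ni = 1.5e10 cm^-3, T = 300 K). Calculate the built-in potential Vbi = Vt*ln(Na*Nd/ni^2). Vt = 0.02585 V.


Step 1: Compute Na*Nd/ni^2 = 2.48e+15 * 1.07e+14 / (1.5e10)^2 = 1.1794e+09
Step 2: ln(1.1794e+09) = 20.8883
Step 3: Vbi = 0.02585 * 20.8883 = 0.54 V

0.54


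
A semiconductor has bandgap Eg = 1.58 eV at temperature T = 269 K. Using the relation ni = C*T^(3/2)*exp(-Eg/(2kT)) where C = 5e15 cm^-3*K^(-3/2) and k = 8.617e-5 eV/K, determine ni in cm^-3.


Step 1: Compute kT = 8.617e-5 * 269 = 0.02317973 eV
Step 2: Exponent = -Eg/(2kT) = -1.58/(2*0.02317973) = -34.08150
Step 3: T^(3/2) = 269^1.5 = 4411.93
Step 4: ni = 5e15 * 4411.93 * exp(-34.08150) = 3.48e+04 cm^-3

3.48e+04


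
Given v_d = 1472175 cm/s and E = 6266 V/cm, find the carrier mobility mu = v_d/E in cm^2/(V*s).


Step 1: mu = v_d / E
Step 2: mu = 1472175 / 6266
Step 3: mu = 234.95 cm^2/(V*s)

234.95


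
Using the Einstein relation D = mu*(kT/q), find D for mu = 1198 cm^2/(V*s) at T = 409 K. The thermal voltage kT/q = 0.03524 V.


Step 1: D = mu * (kT/q)
Step 2: D = 1198 * 0.03524
Step 3: D = 42.22 cm^2/s

42.22


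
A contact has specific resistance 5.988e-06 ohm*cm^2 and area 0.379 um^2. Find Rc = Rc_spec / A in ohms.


Step 1: Convert area to cm^2: 0.379 um^2 = 3.7900e-09 cm^2
Step 2: Rc = Rc_spec / A = 5.988e-06 / 3.7900e-09
Step 3: Rc = 1.58e+03 ohms

1.58e+03


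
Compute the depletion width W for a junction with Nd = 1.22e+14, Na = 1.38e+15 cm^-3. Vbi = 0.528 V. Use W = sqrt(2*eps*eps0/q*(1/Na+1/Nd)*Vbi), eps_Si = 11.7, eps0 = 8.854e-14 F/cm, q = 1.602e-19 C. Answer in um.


Step 1: 1/Na + 1/Nd = 1/1.38e+15 + 1/1.22e+14 = 8.92136e-15
Step 2: 2*eps*eps0/q = 2*11.7*8.854e-14/1.602e-19 = 1.293281e+07
Step 3: W^2 = 1.293281e+07 * 8.92136e-15 * 0.528 = 6.09197e-08
Step 4: W = sqrt(6.09197e-08) = 2.468e-04 cm = 2.468 um

2.468


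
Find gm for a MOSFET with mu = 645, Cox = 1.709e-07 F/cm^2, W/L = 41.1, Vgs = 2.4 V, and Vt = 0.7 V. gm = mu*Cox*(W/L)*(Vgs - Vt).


Step 1: Vov = Vgs - Vt = 2.4 - 0.7 = 1.7 V
Step 2: gm = mu * Cox * (W/L) * Vov
Step 3: gm = 645 * 1.709e-07 * 41.1 * 1.7 = 7.70e-03 S

7.70e-03


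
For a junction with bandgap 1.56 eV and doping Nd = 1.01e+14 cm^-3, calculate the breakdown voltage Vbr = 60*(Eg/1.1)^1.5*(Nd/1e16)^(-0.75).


Step 1: Eg/1.1 = 1.56/1.1 = 1.418182
Step 2: (Eg/1.1)^1.5 = 1.418182^1.5 = 1.688877
Step 3: (Nd/1e16)^(-0.75) = (0.0101)^(-0.75) = 31.387662
Step 4: Vbr = 60 * 1.688877 * 31.387662 = 3180.6 V

3180.6


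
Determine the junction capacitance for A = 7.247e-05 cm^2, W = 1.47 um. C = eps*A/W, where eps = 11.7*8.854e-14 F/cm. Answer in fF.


Step 1: eps_Si = 11.7 * 8.854e-14 = 1.035918e-12 F/cm
Step 2: W in cm = 1.47 * 1e-4 = 1.47e-04 cm
Step 3: C = 1.035918e-12 * 7.247e-05 / 1.47e-04 = 5.107005e-13 F
Step 4: C = 510.7 fF

510.7


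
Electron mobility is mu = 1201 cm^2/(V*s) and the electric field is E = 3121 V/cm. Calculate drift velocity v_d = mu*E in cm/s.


Step 1: v_d = mu * E
Step 2: v_d = 1201 * 3121 = 3748321
Step 3: v_d = 3.75e+06 cm/s

3.75e+06


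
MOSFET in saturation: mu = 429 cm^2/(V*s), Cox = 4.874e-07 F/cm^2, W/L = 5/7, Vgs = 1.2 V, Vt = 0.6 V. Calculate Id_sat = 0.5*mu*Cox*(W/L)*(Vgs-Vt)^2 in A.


Step 1: Overdrive voltage Vov = Vgs - Vt = 1.2 - 0.6 = 0.6 V
Step 2: W/L = 5/7 = 0.714286
Step 3: Id = 0.5 * 429 * 4.874e-07 * 0.714286 * 0.6^2
Step 4: Id = 2.69e-05 A

2.69e-05


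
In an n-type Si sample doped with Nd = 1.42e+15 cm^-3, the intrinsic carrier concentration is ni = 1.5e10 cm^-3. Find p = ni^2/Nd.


Step 1: Since Nd >> ni, n ≈ Nd = 1.42e+15 cm^-3
Step 2: p = ni^2 / n = (1.5e10)^2 / 1.42e+15
Step 3: p = 2.25e20 / 1.42e+15 = 1.58e+05 cm^-3

1.58e+05


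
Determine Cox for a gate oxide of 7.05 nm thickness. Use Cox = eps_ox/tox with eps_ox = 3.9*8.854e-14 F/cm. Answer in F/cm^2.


Step 1: eps_ox = 3.9 * 8.854e-14 = 3.45306e-13 F/cm
Step 2: tox in cm = 7.05 nm * 1e-7 = 7.0500e-07 cm
Step 3: Cox = 3.45306e-13 / 7.0500e-07 = 4.90e-07 F/cm^2

4.90e-07


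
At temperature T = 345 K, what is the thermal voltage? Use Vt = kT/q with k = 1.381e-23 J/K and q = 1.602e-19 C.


Step 1: kT = 1.381e-23 * 345 = 4.76445e-21 J
Step 2: Vt = kT/q = 4.76445e-21 / 1.602e-19
Step 3: Vt = 0.02974 V

0.02974


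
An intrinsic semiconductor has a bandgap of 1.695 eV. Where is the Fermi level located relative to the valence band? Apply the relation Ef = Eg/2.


Step 1: For an intrinsic semiconductor, the Fermi level sits at midgap.
Step 2: Ef = Eg / 2 = 1.695 / 2 = 0.8475 eV

0.8475


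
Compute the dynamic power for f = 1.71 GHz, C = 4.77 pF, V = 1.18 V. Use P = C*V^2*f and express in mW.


Step 1: V^2 = 1.18^2 = 1.3924 V^2
Step 2: P = C*V^2*f = 4.77e-12 F * 1.3924 * 1.71e9 Hz
Step 3: P = 1.135738908e-02 W
Step 4: P = 11.357 mW

11.357


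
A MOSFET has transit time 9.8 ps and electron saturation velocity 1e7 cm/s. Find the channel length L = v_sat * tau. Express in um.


Step 1: tau in seconds = 9.8 ps * 1e-12 = 9.8000e-12 s
Step 2: L = v_sat * tau = 1e7 * 9.8000e-12 = 9.8000e-05 cm
Step 3: L in um = 9.8000e-05 * 1e4 = 0.98 um

0.98


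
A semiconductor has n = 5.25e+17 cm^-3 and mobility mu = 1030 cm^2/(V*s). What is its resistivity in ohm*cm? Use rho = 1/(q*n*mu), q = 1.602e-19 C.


Step 1: sigma = q * n * mu = 1.602e-19 * 5.25e+17 * 1030 = 8.66282e+01 S/cm
Step 2: rho = 1 / sigma = 1 / 8.66282e+01 = 0.01154 ohm*cm

0.01154


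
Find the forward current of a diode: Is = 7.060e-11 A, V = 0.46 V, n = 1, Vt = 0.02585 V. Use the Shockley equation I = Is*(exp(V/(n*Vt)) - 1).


Step 1: V/(n*Vt) = 0.46/(1*0.02585) = 17.7950
Step 2: exp(17.7950) = 5.3490e+07
Step 3: I = 7.060e-11 * (5.3490e+07 - 1) = 3.78e-03 A

3.78e-03


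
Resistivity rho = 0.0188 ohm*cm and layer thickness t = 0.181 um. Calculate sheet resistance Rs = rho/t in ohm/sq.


Step 1: Convert thickness to cm: t = 0.181 um = 1.8100e-05 cm
Step 2: Rs = rho / t = 0.0188 / 1.8100e-05
Step 3: Rs = 1038.7 ohm/sq

1038.7


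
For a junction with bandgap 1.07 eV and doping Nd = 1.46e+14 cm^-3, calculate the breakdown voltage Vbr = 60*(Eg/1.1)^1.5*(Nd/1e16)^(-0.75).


Step 1: Eg/1.1 = 1.07/1.1 = 0.972727
Step 2: (Eg/1.1)^1.5 = 0.972727^1.5 = 0.959371
Step 3: (Nd/1e16)^(-0.75) = (0.0146)^(-0.75) = 23.808682
Step 4: Vbr = 60 * 0.959371 * 23.808682 = 1370.5 V

1370.5


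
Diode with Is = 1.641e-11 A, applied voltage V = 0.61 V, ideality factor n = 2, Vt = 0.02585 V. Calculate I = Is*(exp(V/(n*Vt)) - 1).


Step 1: V/(n*Vt) = 0.61/(2*0.02585) = 11.7988
Step 2: exp(11.7988) = 1.3309e+05
Step 3: I = 1.641e-11 * (1.3309e+05 - 1) = 2.18e-06 A

2.18e-06


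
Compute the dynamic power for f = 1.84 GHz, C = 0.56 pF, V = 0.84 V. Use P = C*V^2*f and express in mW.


Step 1: V^2 = 0.84^2 = 0.7056 V^2
Step 2: P = C*V^2*f = 0.56e-12 F * 0.7056 * 1.84e9 Hz
Step 3: P = 7.2705024e-04 W
Step 4: P = 0.727 mW

0.727


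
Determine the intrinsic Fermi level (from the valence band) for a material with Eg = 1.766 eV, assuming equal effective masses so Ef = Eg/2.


Step 1: For an intrinsic semiconductor, the Fermi level sits at midgap.
Step 2: Ef = Eg / 2 = 1.766 / 2 = 0.883 eV

0.883


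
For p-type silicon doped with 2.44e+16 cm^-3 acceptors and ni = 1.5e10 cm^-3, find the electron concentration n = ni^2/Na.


Step 1: Majority hole concentration p ≈ Na = 2.44e+16 cm^-3
Step 2: n = ni^2 / Na = (1.5e10)^2 / 2.44e+16
Step 3: n = 9.22e+03 cm^-3

9.22e+03


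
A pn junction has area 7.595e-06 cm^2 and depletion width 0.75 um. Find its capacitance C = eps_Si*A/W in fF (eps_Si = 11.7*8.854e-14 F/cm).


Step 1: eps_Si = 11.7 * 8.854e-14 = 1.035918e-12 F/cm
Step 2: W in cm = 0.75 * 1e-4 = 7.50e-05 cm
Step 3: C = 1.035918e-12 * 7.595e-06 / 7.50e-05 = 1.049040e-13 F
Step 4: C = 104.9 fF

104.9


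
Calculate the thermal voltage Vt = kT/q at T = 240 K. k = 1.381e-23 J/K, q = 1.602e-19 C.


Step 1: kT = 1.381e-23 * 240 = 3.3144e-21 J
Step 2: Vt = kT/q = 3.3144e-21 / 1.602e-19
Step 3: Vt = 0.02069 V

0.02069


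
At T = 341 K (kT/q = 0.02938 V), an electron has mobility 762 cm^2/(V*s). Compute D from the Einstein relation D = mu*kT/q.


Step 1: D = mu * (kT/q)
Step 2: D = 762 * 0.02938
Step 3: D = 22.39 cm^2/s

22.39


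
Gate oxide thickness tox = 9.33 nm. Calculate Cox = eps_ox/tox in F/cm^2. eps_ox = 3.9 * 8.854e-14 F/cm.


Step 1: eps_ox = 3.9 * 8.854e-14 = 3.45306e-13 F/cm
Step 2: tox in cm = 9.33 nm * 1e-7 = 9.3300e-07 cm
Step 3: Cox = 3.45306e-13 / 9.3300e-07 = 3.70e-07 F/cm^2

3.70e-07
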